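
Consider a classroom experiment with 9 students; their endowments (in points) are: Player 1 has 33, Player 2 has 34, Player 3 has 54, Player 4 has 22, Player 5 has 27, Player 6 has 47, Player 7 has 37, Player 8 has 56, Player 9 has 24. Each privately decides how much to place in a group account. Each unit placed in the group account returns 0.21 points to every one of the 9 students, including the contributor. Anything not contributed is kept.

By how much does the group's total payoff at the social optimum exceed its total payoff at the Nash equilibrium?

297.26 points

The private return per contributed unit is 0.21 < 1 for everyone, so the Nash equilibrium is zero contribution and the group total is Σ E_j = 33 + 34 + 54 + 22 + 27 + 47 + 37 + 56 + 24 = 334.
Each contributed unit returns 1.890 to the group, so the social optimum is full contribution by everyone: group total = 1.890 × 334 = 631.26.
Efficiency loss = (1.890 − 1) × 334 = 297.26.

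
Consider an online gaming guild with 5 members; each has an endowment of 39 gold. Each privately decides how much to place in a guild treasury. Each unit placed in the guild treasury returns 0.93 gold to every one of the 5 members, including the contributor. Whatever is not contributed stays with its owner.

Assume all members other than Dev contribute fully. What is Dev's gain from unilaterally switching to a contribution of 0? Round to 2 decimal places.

Switching from a contribution of 39 to 0 lets Dev keep an extra 39 gold, but lowers the guild treasury by 39, which costs Dev their own share of that drop: 0.93 × 39 = 36.27.
Net gain = 39 − 36.27 = 2.73. The private return per contributed unit (0.93) is below 1, so free-riding is indeed the best response regardless of what the others do.

2.73 gold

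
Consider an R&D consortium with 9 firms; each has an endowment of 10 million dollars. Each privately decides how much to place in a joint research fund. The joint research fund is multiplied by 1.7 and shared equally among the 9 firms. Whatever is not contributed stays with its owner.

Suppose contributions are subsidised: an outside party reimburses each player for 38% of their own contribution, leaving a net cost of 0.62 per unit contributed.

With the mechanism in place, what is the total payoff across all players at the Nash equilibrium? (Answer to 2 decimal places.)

The effective private return is (1.7/9) / 0.62 = 0.3047, which is still under 1, so the mechanism doesn't change anyone's dominant strategy: zero contribution.
Everyone keeps their endowment and the group total is 9 × 10 = 90.

90.00 million dollars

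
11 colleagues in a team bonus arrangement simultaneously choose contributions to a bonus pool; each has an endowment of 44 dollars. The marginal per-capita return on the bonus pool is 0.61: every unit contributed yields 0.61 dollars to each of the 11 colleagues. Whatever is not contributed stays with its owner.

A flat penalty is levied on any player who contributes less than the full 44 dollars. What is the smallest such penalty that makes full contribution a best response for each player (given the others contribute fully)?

Given the others contribute fully, the best deviation is to contribute 0 (any partial contribution still incurs the fine and gives up units whose private return 0.61 is below 1).
Deviating from 44 to 0 saves 44 dollars but forfeits the deviator's share of the drop in the bonus pool: 0.61 × 44 = 26.84.
So the deviation gain is 44 − 26.84 = 17.16, and the fine must be at least 17.16 dollars to wipe it out.

17.16 dollars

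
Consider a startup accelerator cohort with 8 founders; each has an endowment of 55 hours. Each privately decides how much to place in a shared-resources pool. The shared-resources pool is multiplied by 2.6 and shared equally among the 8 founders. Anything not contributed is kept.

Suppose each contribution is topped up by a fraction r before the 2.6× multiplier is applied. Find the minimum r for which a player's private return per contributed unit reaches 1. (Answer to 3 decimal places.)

With matching at rate r, one contributed unit becomes (1 + r) in the shared-resources pool and returns 2.6 × (1 + r) / 8 to the contributor.
Setting this equal to 1: 1 + r = 8/2.6 = 3.0769.
So the minimum matching rate is r = 3.0769 − 1 = 2.077.

2.077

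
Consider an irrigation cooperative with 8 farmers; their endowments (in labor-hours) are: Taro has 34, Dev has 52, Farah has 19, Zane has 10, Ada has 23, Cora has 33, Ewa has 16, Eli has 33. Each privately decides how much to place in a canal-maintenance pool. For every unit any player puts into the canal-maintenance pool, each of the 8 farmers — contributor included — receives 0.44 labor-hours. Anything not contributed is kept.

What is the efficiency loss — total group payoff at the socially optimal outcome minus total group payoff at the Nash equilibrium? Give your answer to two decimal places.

The private return per contributed unit is 0.44 < 1 for everyone, so the Nash equilibrium is zero contribution and the group total is Σ E_j = 34 + 52 + 19 + 10 + 23 + 33 + 16 + 33 = 220.
Each contributed unit returns 3.520 to the group, so the social optimum is full contribution by everyone: group total = 3.520 × 220 = 774.40.
Efficiency loss = (3.520 − 1) × 220 = 554.40.

554.40 labor-hours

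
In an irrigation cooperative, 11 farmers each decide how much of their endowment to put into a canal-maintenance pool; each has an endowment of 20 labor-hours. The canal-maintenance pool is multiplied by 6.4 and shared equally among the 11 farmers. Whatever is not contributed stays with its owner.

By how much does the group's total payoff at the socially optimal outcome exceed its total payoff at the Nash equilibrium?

1188.00 labor-hours

Each contributed unit returns 6.4/11 = 0.5818 to its contributor — below 1 — so contributing 0 is dominant for every player. At the Nash equilibrium everyone keeps their 20, and the group total is 11 × 20 = 220.
Each contributed unit returns 6.400 to the group as a whole (0.5818 to each of 11 players), which exceeds 1, so the social optimum is full contribution: group total = 6.400 × 220 = 1408.00.
Efficiency loss = 1408.00 − 220 = 1188.00.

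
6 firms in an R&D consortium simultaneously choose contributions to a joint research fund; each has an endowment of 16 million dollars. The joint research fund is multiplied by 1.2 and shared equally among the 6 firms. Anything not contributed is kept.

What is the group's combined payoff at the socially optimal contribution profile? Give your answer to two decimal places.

115.20 million dollars

Each contributed unit returns 1.200 to the group as a whole (0.2000 to each of 6 players), which exceeds 1, so the social optimum is full contribution: group total = 1.200 × 96 = 115.20.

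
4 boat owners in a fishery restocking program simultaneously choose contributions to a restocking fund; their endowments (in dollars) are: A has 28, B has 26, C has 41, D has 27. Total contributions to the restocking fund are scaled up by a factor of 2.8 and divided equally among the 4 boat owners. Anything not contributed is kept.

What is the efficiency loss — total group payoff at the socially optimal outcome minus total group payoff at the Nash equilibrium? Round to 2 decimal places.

The private return per contributed unit is 2.8/4 = 0.7000 < 1 for every player regardless of endowment, so the Nash equilibrium is zero contribution and the group total is Σ E_j = 28 + 26 + 41 + 27 = 122.
Each contributed unit returns 2.800 to the group, so the social optimum is full contribution by everyone: group total = 2.800 × 122 = 341.60.
Efficiency loss = (2.800 − 1) × 122 = 219.60.

219.60 dollars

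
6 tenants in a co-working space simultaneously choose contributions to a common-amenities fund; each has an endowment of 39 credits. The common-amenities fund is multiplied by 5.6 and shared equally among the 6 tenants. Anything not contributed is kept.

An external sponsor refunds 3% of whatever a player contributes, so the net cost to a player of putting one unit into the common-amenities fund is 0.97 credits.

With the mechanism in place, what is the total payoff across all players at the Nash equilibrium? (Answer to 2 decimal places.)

Even with the mechanism, each unit contributed returns only (5.6/6) / 0.97 = 0.9622 per unit of net cost, so contributing nothing is still dominant.
At the Nash equilibrium no one contributes; group total payoff = 6 × 39 = 234.

234.00 credits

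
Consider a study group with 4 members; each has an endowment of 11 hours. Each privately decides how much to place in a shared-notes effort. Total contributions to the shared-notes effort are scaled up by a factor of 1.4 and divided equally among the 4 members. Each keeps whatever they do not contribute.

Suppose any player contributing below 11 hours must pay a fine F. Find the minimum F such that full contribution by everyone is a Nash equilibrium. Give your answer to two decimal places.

Given the others contribute fully, the best deviation is to contribute 0 (any partial contribution still incurs the fine and gives up units whose private return 0.3500 is below 1).
Deviating from 11 to 0 saves 11 hours but forfeits the deviator's share of the drop in the shared-notes effort: 1.4/4 × 11 = 3.85.
So the deviation gain is 11 − 3.85 = 7.15, and the fine must be at least 7.15 hours to wipe it out.

7.15 hours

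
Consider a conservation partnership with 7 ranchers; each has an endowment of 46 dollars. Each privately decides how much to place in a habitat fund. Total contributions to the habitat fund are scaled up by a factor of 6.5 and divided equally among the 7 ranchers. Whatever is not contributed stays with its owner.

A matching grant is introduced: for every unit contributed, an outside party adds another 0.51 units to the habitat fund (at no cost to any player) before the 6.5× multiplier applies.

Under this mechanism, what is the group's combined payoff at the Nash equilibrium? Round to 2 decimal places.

3160.43 dollars

The effective private return per unit is now 6.5 × 1.51 / 7 = 1.4021 > 1, so every player's dominant strategy flips to full contribution.
At the Nash equilibrium everyone contributes 46. Group total payoff = 6.5 × 1.51 × 322 = 3160.43.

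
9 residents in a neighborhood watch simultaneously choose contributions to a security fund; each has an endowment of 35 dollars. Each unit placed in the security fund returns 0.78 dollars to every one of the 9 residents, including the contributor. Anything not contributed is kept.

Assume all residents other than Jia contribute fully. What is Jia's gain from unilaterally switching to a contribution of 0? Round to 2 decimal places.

7.70 dollars

Switching from a contribution of 35 to 0 lets Jia keep an extra 35 dollars, but lowers the security fund by 35, which costs Jia their own share of that drop: 0.78 × 35 = 27.30.
Net gain = 35 − 27.30 = 7.70. The private return per contributed unit (0.78) is below 1, so free-riding is indeed the best response regardless of what the others do.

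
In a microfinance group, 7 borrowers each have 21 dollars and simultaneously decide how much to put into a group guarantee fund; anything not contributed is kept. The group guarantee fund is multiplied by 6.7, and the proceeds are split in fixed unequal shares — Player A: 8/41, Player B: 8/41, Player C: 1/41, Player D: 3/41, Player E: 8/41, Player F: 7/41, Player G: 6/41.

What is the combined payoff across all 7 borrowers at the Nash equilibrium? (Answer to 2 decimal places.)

625.80 dollars

Player j's private return per contributed unit is 6.7 × (j's share). Contributing is weakly dominant for j when that share is at least 1/6.7 = 0.1493, and contributing 0 is dominant otherwise.
Player A, Player B, Player E and Player F clear that bar, contributing 21 each; the remaining 3 contribute 0. Total contributed: 84.
The group guarantee fund pays out 6.7 × 84 = 562.80 in total (split across the unequal shares, but the aggregate is all that matters for the group sum).
The 3 free-riders keep 21 each, adding 63. Group total = 63 + 562.80 = 625.80.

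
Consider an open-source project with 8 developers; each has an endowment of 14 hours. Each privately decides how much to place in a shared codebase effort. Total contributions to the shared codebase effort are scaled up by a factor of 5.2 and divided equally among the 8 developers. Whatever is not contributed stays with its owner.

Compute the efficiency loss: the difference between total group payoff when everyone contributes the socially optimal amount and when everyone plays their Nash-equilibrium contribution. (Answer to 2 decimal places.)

Each contributed unit returns 5.2/8 = 0.6500 to its contributor — below 1 — so contributing 0 is dominant for every player. At the Nash equilibrium everyone keeps their 14, and the group total is 8 × 14 = 112.
Each contributed unit returns 5.200 to the group as a whole (0.6500 to each of 8 players), which exceeds 1, so the social optimum is full contribution: group total = 5.200 × 112 = 582.40.
Efficiency loss = 582.40 − 112 = 470.40.

470.40 hours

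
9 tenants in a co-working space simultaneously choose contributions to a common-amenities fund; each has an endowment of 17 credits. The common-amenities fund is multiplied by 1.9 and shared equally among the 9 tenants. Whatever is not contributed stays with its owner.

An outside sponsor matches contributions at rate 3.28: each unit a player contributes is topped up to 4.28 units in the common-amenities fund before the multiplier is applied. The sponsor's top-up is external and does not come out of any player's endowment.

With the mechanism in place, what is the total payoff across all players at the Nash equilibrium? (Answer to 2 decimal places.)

With the mechanism, a contributed unit returns 1.9 × 4.28 / 9 = 0.9036 per unit of net cost — still below 1 — so contributing 0 remains dominant for every player.
Everyone keeps their endowment and the group total is 9 × 17 = 153.

153.00 credits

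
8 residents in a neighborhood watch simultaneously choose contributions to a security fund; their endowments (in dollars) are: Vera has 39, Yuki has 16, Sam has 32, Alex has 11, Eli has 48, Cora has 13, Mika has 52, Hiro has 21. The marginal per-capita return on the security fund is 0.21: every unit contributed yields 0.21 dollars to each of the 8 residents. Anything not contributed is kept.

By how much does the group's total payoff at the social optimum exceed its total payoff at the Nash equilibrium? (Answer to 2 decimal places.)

157.76 dollars

The private return per contributed unit is 0.21 < 1 for everyone, so the Nash equilibrium is zero contribution and the group total is Σ E_j = 39 + 16 + 32 + 11 + 48 + 13 + 52 + 21 = 232.
Each contributed unit returns 1.680 to the group, so the social optimum is full contribution by everyone: group total = 1.680 × 232 = 389.76.
Efficiency loss = (1.680 − 1) × 232 = 157.76.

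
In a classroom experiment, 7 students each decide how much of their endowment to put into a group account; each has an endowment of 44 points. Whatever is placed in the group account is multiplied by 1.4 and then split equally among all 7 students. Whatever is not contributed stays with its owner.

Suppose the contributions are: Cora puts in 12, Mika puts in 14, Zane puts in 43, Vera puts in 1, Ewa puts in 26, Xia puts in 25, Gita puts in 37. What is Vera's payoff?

74.60 points

Total contributed: 12 + 14 + 43 + 1 + 26 + 25 + 37 = 158.
Each receives 1.4 × 158 / 7 = 31.60 from the group account.
Vera keeps 44 − 1 = 43, so Vera's payoff is 43 + 31.60 = 74.60.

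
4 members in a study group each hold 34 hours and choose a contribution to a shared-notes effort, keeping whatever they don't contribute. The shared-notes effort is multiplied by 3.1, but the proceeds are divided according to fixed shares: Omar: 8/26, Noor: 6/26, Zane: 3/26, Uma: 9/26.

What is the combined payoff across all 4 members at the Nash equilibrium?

For player j, contributing a unit is worthwhile iff 3.1 × (j's share) ≥ 1, i.e. iff j's share is at least 0.3226.
The only share above 0.3226 is Uma's 9/26, contributing 34; the remaining 3 contribute 0. Total contributed: 34.
The shared-notes effort pays out 3.1 × 34 = 105.40 in total (split across the unequal shares, but the aggregate is all that matters for the group sum).
The 3 free-riders keep 34 each, adding 102. Group total = 102 + 105.40 = 207.40.

207.40 hours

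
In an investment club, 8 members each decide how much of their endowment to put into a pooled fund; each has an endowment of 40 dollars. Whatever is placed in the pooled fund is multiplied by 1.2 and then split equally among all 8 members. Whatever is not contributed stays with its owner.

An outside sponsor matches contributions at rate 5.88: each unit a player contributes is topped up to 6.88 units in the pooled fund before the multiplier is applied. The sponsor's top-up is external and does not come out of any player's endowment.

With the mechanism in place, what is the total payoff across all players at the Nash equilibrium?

2641.92 dollars

With the mechanism, a contributed unit returns 1.2 × 6.88 / 8 = 1.0320 per unit of net cost to the contributor — now above 1 — so contributing fully is weakly dominant for every player.
So the Nash equilibrium is full contribution by all 8; the group earns 1.2 × 6.88 × 320 = 2641.92.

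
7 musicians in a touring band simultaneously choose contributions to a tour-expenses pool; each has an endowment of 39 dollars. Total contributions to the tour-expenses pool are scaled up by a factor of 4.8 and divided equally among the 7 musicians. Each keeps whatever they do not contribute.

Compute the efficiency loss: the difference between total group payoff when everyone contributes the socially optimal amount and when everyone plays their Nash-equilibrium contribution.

Each contributed unit returns 4.8/7 = 0.6857 to its contributor — below 1 — so contributing 0 is dominant for every player. At the Nash equilibrium everyone keeps their 39, and the group total is 7 × 39 = 273.
Each contributed unit returns 4.800 to the group as a whole (0.6857 to each of 7 players), which exceeds 1, so the social optimum is full contribution: group total = 4.800 × 273 = 1310.40.
Efficiency loss = 1310.40 − 273 = 1037.40.

1037.40 dollars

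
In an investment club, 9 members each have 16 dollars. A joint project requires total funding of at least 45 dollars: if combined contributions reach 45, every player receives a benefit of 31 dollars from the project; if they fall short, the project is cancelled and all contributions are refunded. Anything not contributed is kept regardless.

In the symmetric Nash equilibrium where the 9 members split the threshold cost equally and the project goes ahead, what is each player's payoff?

Equal share of the threshold: 45/9 = 5.
At this profile no one gains by cutting their contribution: any cut drops the total below 45, the project is cancelled, contributions are refunded, and the deviator ends with 16, which is less than 16 − 5 + 31 = 42. Contributing more than 5 just wastes the excess. So contributing exactly 5 is a best response.
Each player's payoff: 16 − 5 + 31 = 42.

42 dollars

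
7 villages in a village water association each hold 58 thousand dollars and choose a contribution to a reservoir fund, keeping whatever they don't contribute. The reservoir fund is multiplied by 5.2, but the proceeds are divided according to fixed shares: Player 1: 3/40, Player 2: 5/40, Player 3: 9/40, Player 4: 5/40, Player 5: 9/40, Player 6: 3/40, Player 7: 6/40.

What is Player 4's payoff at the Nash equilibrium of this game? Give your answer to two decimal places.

133.40 thousand dollars

For player j, contributing a unit is worthwhile iff 5.2 × (j's share) ≥ 1, i.e. iff j's share is at least 0.1923.
Player 3 and Player 5 are above the threshold, contributing 58 each; the remaining 5 contribute 0. Total contributed: 116.
Player 4 keeps 58 and receives 5.2 × 116 × 5/40 = 75.40 from the reservoir fund, for a payoff of 133.40.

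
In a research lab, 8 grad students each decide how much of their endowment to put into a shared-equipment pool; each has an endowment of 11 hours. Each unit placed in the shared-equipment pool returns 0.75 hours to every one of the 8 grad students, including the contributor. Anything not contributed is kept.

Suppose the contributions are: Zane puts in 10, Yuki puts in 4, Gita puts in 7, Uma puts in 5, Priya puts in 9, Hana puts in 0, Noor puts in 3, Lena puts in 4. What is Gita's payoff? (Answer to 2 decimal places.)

Total contributed: 10 + 4 + 7 + 5 + 9 + 0 + 3 + 4 = 42.
Each receives 0.75 × 42 = 31.50 from the shared-equipment pool.
Gita keeps 11 − 7 = 4, so Gita's payoff is 4 + 31.50 = 35.50.

35.50 hours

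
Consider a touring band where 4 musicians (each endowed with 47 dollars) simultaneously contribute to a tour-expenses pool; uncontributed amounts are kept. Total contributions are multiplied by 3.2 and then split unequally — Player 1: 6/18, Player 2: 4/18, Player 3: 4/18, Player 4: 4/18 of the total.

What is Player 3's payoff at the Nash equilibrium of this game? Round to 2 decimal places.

80.42 dollars

Player j's private return per contributed unit is 3.2 × (j's share). Contributing is weakly dominant for j when that share is at least 1/3.2 = 0.3125, and contributing 0 is dominant otherwise.
Player 1 alone (share 6/18) is above the threshold, contributing 47; the remaining 3 contribute 0. Total contributed: 47.
Player 3 keeps 47 and receives 3.2 × 47 × 4/18 = 33.42 from the tour-expenses pool, for a payoff of 80.42.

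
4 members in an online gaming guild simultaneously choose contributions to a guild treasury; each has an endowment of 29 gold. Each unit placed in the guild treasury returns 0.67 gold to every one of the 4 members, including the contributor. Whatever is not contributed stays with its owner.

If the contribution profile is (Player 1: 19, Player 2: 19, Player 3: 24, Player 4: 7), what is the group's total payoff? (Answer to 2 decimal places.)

231.92 gold

Total contributed: 19 + 19 + 24 + 7 = 69; total kept: 4 × 29 − 69 = 47.
The guild treasury pays out 0.67 × 4 × 69 = 184.92 in aggregate.
Group total = 47 + 184.92 = 231.92.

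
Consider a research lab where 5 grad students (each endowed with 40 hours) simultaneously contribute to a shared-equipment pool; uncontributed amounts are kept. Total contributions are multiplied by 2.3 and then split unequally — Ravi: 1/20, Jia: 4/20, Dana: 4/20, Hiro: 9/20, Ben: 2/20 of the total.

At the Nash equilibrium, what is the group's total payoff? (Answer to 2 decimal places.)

A player with share s gets back 2.3·s per unit contributed, so full contribution is dominant for anyone with s > 1/2.3 = 0.4348 and zero contribution is dominant for anyone below.
Only Hiro (9/20) clears that bar, contributing 40; the remaining 4 contribute 0. Total contributed: 40.
The shared-equipment pool pays out 2.3 × 40 = 92.00 in total (split across the unequal shares, but the aggregate is all that matters for the group sum).
The 4 free-riders keep 40 each, adding 160. Group total = 160 + 92.00 = 252.00.

252.00 hours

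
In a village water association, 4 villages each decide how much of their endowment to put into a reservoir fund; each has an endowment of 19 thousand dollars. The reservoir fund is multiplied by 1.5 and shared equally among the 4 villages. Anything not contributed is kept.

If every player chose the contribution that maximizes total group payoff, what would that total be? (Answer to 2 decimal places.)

Each contributed unit returns 1.500 to the group as a whole (0.3750 to each of 4 players), which exceeds 1, so the social optimum is full contribution: group total = 1.500 × 76 = 114.00.

114.00 thousand dollars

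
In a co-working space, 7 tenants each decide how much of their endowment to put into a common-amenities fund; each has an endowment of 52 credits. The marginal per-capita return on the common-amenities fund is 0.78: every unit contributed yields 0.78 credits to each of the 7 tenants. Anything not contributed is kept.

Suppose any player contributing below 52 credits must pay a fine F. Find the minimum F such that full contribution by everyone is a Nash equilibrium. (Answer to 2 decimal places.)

Given the others contribute fully, the best deviation is to contribute 0 (any partial contribution still incurs the fine and gives up units whose private return 0.78 is below 1).
Deviating from 52 to 0 saves 52 credits but forfeits the deviator's share of the drop in the common-amenities fund: 0.78 × 52 = 40.56.
So the deviation gain is 52 − 40.56 = 11.44, and the fine must be at least 11.44 credits to wipe it out.

11.44 credits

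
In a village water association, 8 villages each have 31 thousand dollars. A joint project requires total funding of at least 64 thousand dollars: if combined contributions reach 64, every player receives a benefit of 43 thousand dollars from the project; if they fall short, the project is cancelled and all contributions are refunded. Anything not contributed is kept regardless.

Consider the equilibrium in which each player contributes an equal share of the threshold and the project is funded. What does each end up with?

Equal share of the threshold: 64/8 = 8.
At this profile no one gains by cutting their contribution: any cut drops the total below 64, the project is cancelled, contributions are refunded, and the deviator ends with 31, which is less than 31 − 8 + 43 = 66. Contributing more than 8 just wastes the excess. So contributing exactly 8 is a best response.
Each player's payoff: 31 − 8 + 43 = 66.

66 thousand dollars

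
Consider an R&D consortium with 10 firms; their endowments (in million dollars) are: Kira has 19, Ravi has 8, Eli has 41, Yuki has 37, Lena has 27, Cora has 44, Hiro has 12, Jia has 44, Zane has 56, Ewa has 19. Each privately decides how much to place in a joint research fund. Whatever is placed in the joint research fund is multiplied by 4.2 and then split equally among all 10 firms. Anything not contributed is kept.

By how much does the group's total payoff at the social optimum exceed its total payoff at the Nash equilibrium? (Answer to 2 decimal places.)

The private return per contributed unit is 4.2/10 = 0.4200 < 1 for every player regardless of endowment, so the Nash equilibrium is zero contribution and the group total is Σ E_j = 19 + 8 + 41 + 37 + 27 + 44 + 12 + 44 + 56 + 19 = 307.
Each contributed unit returns 4.200 to the group, so the social optimum is full contribution by everyone: group total = 4.200 × 307 = 1289.40.
Efficiency loss = (4.200 − 1) × 307 = 982.40.

982.40 million dollars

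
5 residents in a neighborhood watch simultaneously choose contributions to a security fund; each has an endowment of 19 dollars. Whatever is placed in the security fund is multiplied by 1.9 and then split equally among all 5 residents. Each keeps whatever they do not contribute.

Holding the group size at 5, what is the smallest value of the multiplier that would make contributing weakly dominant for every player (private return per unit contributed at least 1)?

5

A contributed unit returns (multiplier)/5 to its contributor.
This reaches 1 exactly when the multiplier is 5.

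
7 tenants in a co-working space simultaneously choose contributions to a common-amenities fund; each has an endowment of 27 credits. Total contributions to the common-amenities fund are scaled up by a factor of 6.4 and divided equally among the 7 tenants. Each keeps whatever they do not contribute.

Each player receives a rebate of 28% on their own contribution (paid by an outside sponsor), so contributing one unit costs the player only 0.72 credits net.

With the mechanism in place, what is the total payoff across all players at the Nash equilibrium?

1262.52 credits

Under the mechanism each unit contributed yields (6.4/7) / 0.72 = 1.2698 back to its contributor per unit of net cost, which exceeds 1, making full contribution the dominant choice for everyone.
So the Nash equilibrium is full contribution by all 7; the group earns 7 × (27 × 0.28 + 6.4 × 27) = 1262.52.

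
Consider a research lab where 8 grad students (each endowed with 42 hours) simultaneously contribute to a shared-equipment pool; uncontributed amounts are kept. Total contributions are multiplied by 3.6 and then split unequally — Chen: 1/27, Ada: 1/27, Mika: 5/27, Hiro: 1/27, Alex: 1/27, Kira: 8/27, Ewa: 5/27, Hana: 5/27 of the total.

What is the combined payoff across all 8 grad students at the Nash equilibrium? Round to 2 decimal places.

445.20 hours

Each unit j contributes comes back to j as 3.6 × (j's share), so j prefers to contribute only if that share exceeds 1/3.6 = 0.2778; otherwise keeping the unit dominates.
Kira alone (share 8/27) is above the threshold, contributing 42; the remaining 7 contribute 0. Total contributed: 42.
The shared-equipment pool pays out 3.6 × 42 = 151.20 in total (split across the unequal shares, but the aggregate is all that matters for the group sum).
The 7 free-riders keep 42 each, adding 294. Group total = 294 + 151.20 = 445.20.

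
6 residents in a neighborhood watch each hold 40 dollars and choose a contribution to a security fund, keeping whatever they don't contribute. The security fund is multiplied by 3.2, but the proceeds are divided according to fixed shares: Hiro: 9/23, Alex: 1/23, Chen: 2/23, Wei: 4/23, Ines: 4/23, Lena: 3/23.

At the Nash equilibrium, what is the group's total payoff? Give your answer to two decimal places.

For player j, contributing a unit is worthwhile iff 3.2 × (j's share) ≥ 1, i.e. iff j's share is at least 0.3125.
Hiro alone (share 9/23) is above the threshold, contributing 40; the remaining 5 contribute 0. Total contributed: 40.
The security fund pays out 3.2 × 40 = 128.00 in total (split across the unequal shares, but the aggregate is all that matters for the group sum).
The 5 free-riders keep 40 each, adding 200. Group total = 200 + 128.00 = 328.00.

328.00 dollars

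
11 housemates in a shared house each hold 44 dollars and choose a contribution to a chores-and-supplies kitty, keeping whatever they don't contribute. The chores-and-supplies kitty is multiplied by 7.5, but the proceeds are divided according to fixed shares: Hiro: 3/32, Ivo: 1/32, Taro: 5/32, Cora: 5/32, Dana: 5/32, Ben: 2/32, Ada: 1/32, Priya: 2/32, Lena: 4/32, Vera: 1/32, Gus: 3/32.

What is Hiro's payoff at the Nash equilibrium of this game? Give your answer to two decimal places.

A player with share s gets back 7.5·s per unit contributed, so full contribution is dominant for anyone with s > 1/7.5 = 0.1333 and zero contribution is dominant for anyone below.
Taro, Cora and Dana are above the threshold, contributing 44 each; the remaining 8 contribute 0. Total contributed: 132.
Hiro keeps 44 and receives 7.5 × 132 × 3/32 = 92.81 from the chores-and-supplies kitty, for a payoff of 136.81.

136.81 dollars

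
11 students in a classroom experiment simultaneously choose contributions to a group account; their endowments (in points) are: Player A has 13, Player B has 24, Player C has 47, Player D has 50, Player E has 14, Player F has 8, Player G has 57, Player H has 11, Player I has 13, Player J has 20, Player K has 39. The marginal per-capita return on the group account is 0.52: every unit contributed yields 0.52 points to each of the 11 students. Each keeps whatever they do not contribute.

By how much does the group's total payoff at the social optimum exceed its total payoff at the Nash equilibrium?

1397.12 points

The private return per contributed unit is 0.52 < 1 for everyone, so the Nash equilibrium is zero contribution and the group total is Σ E_j = 13 + 24 + 47 + 50 + 14 + 8 + 57 + 11 + 13 + 20 + 39 = 296.
Each contributed unit returns 5.720 to the group, so the social optimum is full contribution by everyone: group total = 5.720 × 296 = 1693.12.
Efficiency loss = (5.720 − 1) × 296 = 1397.12.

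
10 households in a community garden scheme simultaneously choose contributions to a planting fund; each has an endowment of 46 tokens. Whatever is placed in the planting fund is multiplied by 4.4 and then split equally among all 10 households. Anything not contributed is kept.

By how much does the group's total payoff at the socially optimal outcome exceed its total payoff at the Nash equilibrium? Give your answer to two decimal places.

1564.00 tokens

Each contributed unit returns 4.4/10 = 0.4400 to its contributor — below 1 — so contributing 0 is dominant for every player. At the Nash equilibrium everyone keeps their 46, and the group total is 10 × 46 = 460.
Each contributed unit returns 4.400 to the group as a whole (0.4400 to each of 10 players), which exceeds 1, so the social optimum is full contribution: group total = 4.400 × 460 = 2024.00.
Efficiency loss = 2024.00 − 460 = 1564.00.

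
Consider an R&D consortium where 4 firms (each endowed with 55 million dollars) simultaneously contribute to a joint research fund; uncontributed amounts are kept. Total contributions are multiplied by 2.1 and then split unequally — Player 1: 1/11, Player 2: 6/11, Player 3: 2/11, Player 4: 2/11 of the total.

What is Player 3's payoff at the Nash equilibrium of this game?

76.00 million dollars

Each unit j contributes comes back to j as 2.1 × (j's share), so j prefers to contribute only if that share exceeds 1/2.1 = 0.4762; otherwise keeping the unit dominates.
Player 2 alone (share 6/11) is above the threshold, contributing 55; the remaining 3 contribute 0. Total contributed: 55.
Player 3 keeps 55 and receives 2.1 × 55 × 2/11 = 21.00 from the joint research fund, for a payoff of 76.00.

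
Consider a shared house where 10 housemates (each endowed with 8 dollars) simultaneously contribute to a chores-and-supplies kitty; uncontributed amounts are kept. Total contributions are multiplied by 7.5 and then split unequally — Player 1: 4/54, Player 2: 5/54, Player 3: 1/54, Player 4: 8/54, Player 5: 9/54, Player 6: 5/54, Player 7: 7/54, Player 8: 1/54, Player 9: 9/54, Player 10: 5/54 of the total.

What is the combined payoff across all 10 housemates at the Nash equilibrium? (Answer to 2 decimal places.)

236.00 dollars

For player j, contributing a unit is worthwhile iff 7.5 × (j's share) ≥ 1, i.e. iff j's share is at least 0.1333.
Player 4, Player 5 and Player 9 are above the threshold, contributing 8 each; the remaining 7 contribute 0. Total contributed: 24.
The chores-and-supplies kitty pays out 7.5 × 24 = 180.00 in total (split across the unequal shares, but the aggregate is all that matters for the group sum).
The 7 free-riders keep 8 each, adding 56. Group total = 56 + 180.00 = 236.00.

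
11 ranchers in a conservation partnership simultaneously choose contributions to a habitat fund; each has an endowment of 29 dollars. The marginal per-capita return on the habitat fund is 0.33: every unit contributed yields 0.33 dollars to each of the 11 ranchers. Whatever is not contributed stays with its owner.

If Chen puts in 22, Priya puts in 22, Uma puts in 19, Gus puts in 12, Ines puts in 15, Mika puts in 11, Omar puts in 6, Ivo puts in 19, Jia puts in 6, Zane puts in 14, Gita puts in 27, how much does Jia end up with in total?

Total contributed: 22 + 22 + 19 + 12 + 15 + 11 + 6 + 19 + 6 + 14 + 27 = 173.
Each receives 0.33 × 173 = 57.09 from the habitat fund.
Jia keeps 29 − 6 = 23, so Jia's payoff is 23 + 57.09 = 80.09.

80.09 dollars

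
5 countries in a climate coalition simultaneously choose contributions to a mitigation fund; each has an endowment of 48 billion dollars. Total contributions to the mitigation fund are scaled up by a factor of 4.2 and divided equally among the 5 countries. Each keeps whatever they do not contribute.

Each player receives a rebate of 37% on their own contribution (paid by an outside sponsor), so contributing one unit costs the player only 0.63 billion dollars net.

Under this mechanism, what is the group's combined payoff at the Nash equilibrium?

1096.80 billion dollars

Under the mechanism each unit contributed yields (4.2/5) / 0.63 = 1.3333 back to its contributor per unit of net cost, which exceeds 1, making full contribution the dominant choice for everyone.
So the Nash equilibrium is full contribution by all 5; the group earns 5 × (48 × 0.37 + 4.2 × 48) = 1096.80.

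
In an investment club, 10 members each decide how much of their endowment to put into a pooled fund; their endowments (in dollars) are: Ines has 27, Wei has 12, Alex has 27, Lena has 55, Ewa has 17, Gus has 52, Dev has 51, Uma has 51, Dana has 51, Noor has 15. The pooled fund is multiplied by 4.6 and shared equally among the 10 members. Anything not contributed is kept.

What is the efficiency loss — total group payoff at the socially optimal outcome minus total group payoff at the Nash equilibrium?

The private return per contributed unit is 4.6/10 = 0.4600 < 1 for every player regardless of endowment, so the Nash equilibrium is zero contribution and the group total is Σ E_j = 27 + 12 + 27 + 55 + 17 + 52 + 51 + 51 + 51 + 15 = 358.
Each contributed unit returns 4.600 to the group, so the social optimum is full contribution by everyone: group total = 4.600 × 358 = 1646.80.
Efficiency loss = (4.600 − 1) × 358 = 1288.80.

1288.80 dollars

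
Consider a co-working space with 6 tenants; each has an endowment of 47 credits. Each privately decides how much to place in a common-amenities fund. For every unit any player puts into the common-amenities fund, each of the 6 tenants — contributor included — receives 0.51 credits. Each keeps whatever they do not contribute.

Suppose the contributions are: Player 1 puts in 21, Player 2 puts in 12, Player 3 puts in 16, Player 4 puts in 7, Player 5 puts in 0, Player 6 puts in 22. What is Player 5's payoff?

Total contributed: 21 + 12 + 16 + 7 + 0 + 22 = 78.
Each receives 0.51 × 78 = 39.78 from the common-amenities fund.
Player 5 keeps 47 − 0 = 47, so Player 5's payoff is 47 + 39.78 = 86.78.

86.78 credits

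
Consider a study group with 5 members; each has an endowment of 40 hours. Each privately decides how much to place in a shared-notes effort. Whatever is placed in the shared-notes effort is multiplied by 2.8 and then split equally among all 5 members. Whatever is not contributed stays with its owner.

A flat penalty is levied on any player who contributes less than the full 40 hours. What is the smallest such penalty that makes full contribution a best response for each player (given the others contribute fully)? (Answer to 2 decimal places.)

17.60 hours

Given the others contribute fully, the best deviation is to contribute 0 (any partial contribution still incurs the fine and gives up units whose private return 0.5600 is below 1).
Deviating from 40 to 0 saves 40 hours but forfeits the deviator's share of the drop in the shared-notes effort: 2.8/5 × 40 = 22.40.
So the deviation gain is 40 − 22.40 = 17.60, and the fine must be at least 17.60 hours to wipe it out.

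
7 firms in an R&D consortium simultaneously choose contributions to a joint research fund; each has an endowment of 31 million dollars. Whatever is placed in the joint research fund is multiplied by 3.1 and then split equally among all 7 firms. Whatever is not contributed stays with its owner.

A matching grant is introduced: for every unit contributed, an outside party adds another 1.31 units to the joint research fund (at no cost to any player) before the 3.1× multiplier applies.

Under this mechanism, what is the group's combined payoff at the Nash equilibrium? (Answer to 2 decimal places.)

Under the mechanism each unit contributed yields 3.1 × 2.31 / 7 = 1.0230 back to its contributor per unit of net cost, which exceeds 1, making full contribution the dominant choice for everyone.
At the Nash equilibrium everyone contributes 31. Group total payoff = 3.1 × 2.31 × 217 = 1553.94.

1553.94 million dollars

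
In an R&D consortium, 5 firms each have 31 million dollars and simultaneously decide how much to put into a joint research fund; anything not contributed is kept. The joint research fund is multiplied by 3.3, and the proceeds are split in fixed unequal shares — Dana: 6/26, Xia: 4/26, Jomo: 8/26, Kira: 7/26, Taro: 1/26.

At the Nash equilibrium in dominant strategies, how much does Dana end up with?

Each unit j contributes comes back to j as 3.3 × (j's share), so j prefers to contribute only if that share exceeds 1/3.3 = 0.3030; otherwise keeping the unit dominates.
Jomo alone (share 8/26) is above the threshold, contributing 31; the remaining 4 contribute 0. Total contributed: 31.
Dana keeps 31 and receives 3.3 × 31 × 6/26 = 23.61 from the joint research fund, for a payoff of 54.61.

54.61 million dollars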